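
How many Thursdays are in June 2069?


June 2069 has 30 days
Anchor: Jan 1, 2069. With p = 2069 - 1 = 2068: (p + p//4 - p//100 + p//400) mod 7 = (2068 + 517 - 20 + 5) mod 7 = 2570 mod 7 = 1 -> Tuesday (Mon=0 ... Sun=6)
Days before June (Jan-May): 151; June 1 index = (1 + 151) mod 7 = 5 -> Saturday
First Thursday is June 6
Thursdays: 6, 13, 20, 27

4 Thursdays


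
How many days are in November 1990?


November 1990

30 days


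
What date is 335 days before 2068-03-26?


Start: 2068-03-26, subtract 335 days
Back 26 days from March 26 reaches February 29, 2068 -> 309 left
February 2068 has 29 days -> back to January 31, 2068 -> 280 left
January 2068 has 31 days -> back to December 31, 2067 -> 249 left
December 2067 has 31 days -> back to November 30, 2067 -> 218 left
November 2067 has 30 days -> back to October 31, 2067 -> 188 left
October 2067 has 31 days -> back to September 30, 2067 -> 157 left
September 2067 has 30 days -> back to August 31, 2067 -> 127 left
August 2067 has 31 days -> back to July 31, 2067 -> 96 left
July 2067 has 31 days -> back to June 30, 2067 -> 65 left
June 2067 has 30 days -> back to May 31, 2067 -> 35 left
May 2067 has 31 days -> back to April 30, 2067 -> 4 left
April 2067: 30 - 4 = 26 -> lands on April 26

Result: 2067-04-26


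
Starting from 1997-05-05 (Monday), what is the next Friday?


Current: Monday
Target: Friday
Days ahead: 4

Next Friday: 1997-05-09


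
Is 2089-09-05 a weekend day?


Anchor: Jan 1, 2089. With p = 2089 - 1 = 2088: (p + p//4 - p//100 + p//400) mod 7 = (2088 + 522 - 20 + 5) mod 7 = 2595 mod 7 = 5 -> Saturday (Mon=0 ... Sun=6)
Day of year: 248; offset = 247
Weekday index = (5 + 247) mod 7 = 0 -> Monday
Weekend days: Saturday, Sunday

No


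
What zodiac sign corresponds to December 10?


Date: December 10
Conventional tropical zodiac dates: Sagittarius from November 22 onward; Capricorn starts December 22
December 10 falls within the Sagittarius range

Sagittarius


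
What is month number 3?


Month 3 of 12

March


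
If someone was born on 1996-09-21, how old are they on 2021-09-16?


Birth: 1996-09-21
Reference: 2021-09-16
Year difference: 2021 - 1996 = 25
Birthday not yet reached in 2021, subtract 1

24 years old


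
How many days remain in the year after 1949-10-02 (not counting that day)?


Day of year: 275 of 365
Remaining = 365 - 275

90 days


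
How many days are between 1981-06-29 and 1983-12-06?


From 1981-06-29 to 1983-12-06
1981-06-29: days before June = 31 + 28 + 31 + 30 + 31 = 151 (1981 is not a leap year); day of year = 151 + 29 = 180
1983-12-06: days before December = 31 + 28 + 31 + 30 + 31 + 30 + 31 + 31 + 30 + 31 + 30 = 334 (1983 is not a leap year); day of year = 334 + 6 = 340
Rest of 1981: 365 - 180 = 185
Full years 1982 (365): 365
Total = 185 + 365 + 340 = 890

890 days


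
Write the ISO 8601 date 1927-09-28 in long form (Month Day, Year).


ISO 1927-09-28 parses as year=1927, month=09, day=28
Month 9 -> September

September 28, 1927


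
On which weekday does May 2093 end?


May 2093 has 31 days
Anchor: Jan 1, 2093. With p = 2093 - 1 = 2092: (p + p//4 - p//100 + p//400) mod 7 = (2092 + 523 - 20 + 5) mod 7 = 2600 mod 7 = 3 -> Thursday (Mon=0 ... Sun=6)
Days before May (Jan-Apr): 120; May 1 index = (3 + 120) mod 7 = 4 -> Friday
Last day offset: 31 - 1 = 30 days
Weekday index = (4 + 30) mod 7 = 6

Sunday, May 31


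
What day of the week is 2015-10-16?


Date: October 16, 2015
Anchor: Jan 1, 2015. With p = 2015 - 1 = 2014: (p + p//4 - p//100 + p//400) mod 7 = (2014 + 503 - 20 + 5) mod 7 = 2502 mod 7 = 3 -> Thursday (Mon=0 ... Sun=6)
Days before October (Jan-Sep): 273; offset = 273 + 16 - 1 = 288
Weekday index = (3 + 288) mod 7 = 4

Day of the week: Friday


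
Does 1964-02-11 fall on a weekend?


Anchor: Jan 1, 1964. With p = 1964 - 1 = 1963: (p + p//4 - p//100 + p//400) mod 7 = (1963 + 490 - 19 + 4) mod 7 = 2438 mod 7 = 2 -> Wednesday (Mon=0 ... Sun=6)
Day of year: 42; offset = 41
Weekday index = (2 + 41) mod 7 = 1 -> Tuesday
Weekend days: Saturday, Sunday

No


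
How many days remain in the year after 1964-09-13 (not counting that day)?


Day of year: 257 of 366
Remaining = 366 - 257

109 days


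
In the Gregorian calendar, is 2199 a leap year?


Gregorian leap year rule: divisible by 4, but not by 100, unless also by 400.
2199 is not divisible by 4 -> not a leap year

No


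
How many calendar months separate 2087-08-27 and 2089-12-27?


From August 2087 to December 2089
2 years * 12 = 24 months, plus 4 months = 28

28 months


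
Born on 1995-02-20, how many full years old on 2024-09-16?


Birth: 1995-02-20
Reference: 2024-09-16
Year difference: 2024 - 1995 = 29

29 years old


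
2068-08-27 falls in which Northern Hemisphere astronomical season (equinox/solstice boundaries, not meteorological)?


Date: August 27
Astronomical Summer (approx.; exact equinox/solstice day varies by year): June 21 to September 21
August 27 falls within the Summer window

Summer


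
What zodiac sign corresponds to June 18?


Date: June 18
Conventional tropical zodiac dates: Gemini from May 21 onward; Cancer starts June 21
June 18 falls within the Gemini range

Gemini


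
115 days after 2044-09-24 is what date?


Start: 2044-09-24, add 115 days
September 2044 has 30 days: 30 - 24 = 6 days to September 30 -> 109 left
October 2044 has 31 days -> 78 left
November 2044 has 30 days -> 48 left
December 2044 has 31 days -> 17 left
January 2045: 17 <= 31 -> lands on January 17

Result: 2045-01-17


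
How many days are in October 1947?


October 1947

31 days


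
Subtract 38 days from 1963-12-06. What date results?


Start: 1963-12-06, subtract 38 days
Back 6 days from December 6 reaches November 30, 1963 -> 32 left
November 1963 has 30 days -> back to October 31, 1963 -> 2 left
October 1963: 31 - 2 = 29 -> lands on October 29

Result: 1963-10-29


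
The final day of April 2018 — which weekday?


April 2018 has 30 days
Anchor: Jan 1, 2018. With p = 2018 - 1 = 2017: (p + p//4 - p//100 + p//400) mod 7 = (2017 + 504 - 20 + 5) mod 7 = 2506 mod 7 = 0 -> Monday (Mon=0 ... Sun=6)
Days before April (Jan-Mar): 90; April 1 index = (0 + 90) mod 7 = 6 -> Sunday
Last day offset: 30 - 1 = 29 days
Weekday index = (6 + 29) mod 7 = 0

Monday, April 30


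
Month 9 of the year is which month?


Month 9 of 12

September


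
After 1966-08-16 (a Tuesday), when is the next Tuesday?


Current: Tuesday
Target: Tuesday
Days ahead: 7

Next Tuesday: 1966-08-23


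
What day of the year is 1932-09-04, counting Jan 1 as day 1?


Date: September 4, 1932
Days in months 1 through 8: 244
Plus 4 days in September

Day of year: 248


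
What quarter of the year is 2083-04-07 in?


Month: April (month 4)
Q1: Jan-Mar, Q2: Apr-Jun, Q3: Jul-Sep, Q4: Oct-Dec

Q2


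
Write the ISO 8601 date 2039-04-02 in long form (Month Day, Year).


ISO 2039-04-02 parses as year=2039, month=04, day=02
Month 4 -> April

April 2, 2039


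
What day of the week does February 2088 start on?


Target: February 1, 2088
Anchor: Jan 1, 2088. With p = 2088 - 1 = 2087: (p + p//4 - p//100 + p//400) mod 7 = (2087 + 521 - 20 + 5) mod 7 = 2593 mod 7 = 3 -> Thursday (Mon=0 ... Sun=6)
Days before February (Jan): 31 days
Weekday index = (3 + 31) mod 7 = 6

Sunday


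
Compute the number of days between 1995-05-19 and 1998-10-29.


From 1995-05-19 to 1998-10-29
1995-05-19: days before May = 31 + 28 + 31 + 30 = 120 (1995 is not a leap year); day of year = 120 + 19 = 139
1998-10-29: days before October = 31 + 28 + 31 + 30 + 31 + 30 + 31 + 31 + 30 = 273 (1998 is not a leap year); day of year = 273 + 29 = 302
Rest of 1995: 365 - 139 = 226
Full years 1996 (366), 1997 (365): 731
Total = 226 + 731 + 302 = 1259

1259 days


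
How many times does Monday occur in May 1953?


May 1953 has 31 days
Anchor: Jan 1, 1953. With p = 1953 - 1 = 1952: (p + p//4 - p//100 + p//400) mod 7 = (1952 + 488 - 19 + 4) mod 7 = 2425 mod 7 = 3 -> Thursday (Mon=0 ... Sun=6)
Days before May (Jan-Apr): 120; May 1 index = (3 + 120) mod 7 = 4 -> Friday
First Monday is May 4
Mondays: 4, 11, 18, 25

4 Mondays


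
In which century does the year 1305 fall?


Century = (year - 1) // 100 + 1
= (1305 - 1) // 100 + 1
= 1304 // 100 + 1
= 13 + 1

14th century


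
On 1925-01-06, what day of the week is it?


Date: January 6, 1925
Anchor: Jan 1, 1925. With p = 1925 - 1 = 1924: (p + p//4 - p//100 + p//400) mod 7 = (1924 + 481 - 19 + 4) mod 7 = 2390 mod 7 = 3 -> Thursday (Mon=0 ... Sun=6)
Days into year = 6 - 1 = 5
Weekday index = (3 + 5) mod 7 = 1

Day of the week: Tuesday


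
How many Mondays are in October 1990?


October 1990 has 31 days
Anchor: Jan 1, 1990. With p = 1990 - 1 = 1989: (p + p//4 - p//100 + p//400) mod 7 = (1989 + 497 - 19 + 4) mod 7 = 2471 mod 7 = 0 -> Monday (Mon=0 ... Sun=6)
Days before October (Jan-Sep): 273; October 1 index = (0 + 273) mod 7 = 0 -> Monday
First Monday is October 1
Mondays: 1, 8, 15, 22, 29

5 Mondays


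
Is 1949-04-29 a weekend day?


Anchor: Jan 1, 1949. With p = 1949 - 1 = 1948: (p + p//4 - p//100 + p//400) mod 7 = (1948 + 487 - 19 + 4) mod 7 = 2420 mod 7 = 5 -> Saturday (Mon=0 ... Sun=6)
Day of year: 119; offset = 118
Weekday index = (5 + 118) mod 7 = 4 -> Friday
Weekend days: Saturday, Sunday

No


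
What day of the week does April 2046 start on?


Target: April 1, 2046
Anchor: Jan 1, 2046. With p = 2046 - 1 = 2045: (p + p//4 - p//100 + p//400) mod 7 = (2045 + 511 - 20 + 5) mod 7 = 2541 mod 7 = 0 -> Monday (Mon=0 ... Sun=6)
Days before April (Jan-Mar): 90 days
Weekday index = (0 + 90) mod 7 = 6

Sunday


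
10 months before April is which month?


April is month 4
4 - 10 = -6; wrap: -6 + 12 = 6

June


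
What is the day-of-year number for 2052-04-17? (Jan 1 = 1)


Date: April 17, 2052
Days in months 1 through 3: 91
Plus 17 days in April

Day of year: 108


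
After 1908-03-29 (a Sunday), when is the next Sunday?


Current: Sunday
Target: Sunday
Days ahead: 7

Next Sunday: 1908-04-05


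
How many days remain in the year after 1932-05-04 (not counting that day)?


Day of year: 125 of 366
Remaining = 366 - 125

241 days


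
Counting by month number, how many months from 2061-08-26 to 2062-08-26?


From August 2061 to August 2062
1 year * 12 = 12 months = 12

12 months


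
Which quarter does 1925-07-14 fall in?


Month: July (month 7)
Q1: Jan-Mar, Q2: Apr-Jun, Q3: Jul-Sep, Q4: Oct-Dec

Q3


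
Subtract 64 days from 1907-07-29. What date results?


Start: 1907-07-29, subtract 64 days
Back 29 days from July 29 reaches June 30, 1907 -> 35 left
June 1907 has 30 days -> back to May 31, 1907 -> 5 left
May 1907: 31 - 5 = 26 -> lands on May 26

Result: 1907-05-26


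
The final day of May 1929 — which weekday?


May 1929 has 31 days
Anchor: Jan 1, 1929. With p = 1929 - 1 = 1928: (p + p//4 - p//100 + p//400) mod 7 = (1928 + 482 - 19 + 4) mod 7 = 2395 mod 7 = 1 -> Tuesday (Mon=0 ... Sun=6)
Days before May (Jan-Apr): 120; May 1 index = (1 + 120) mod 7 = 2 -> Wednesday
Last day offset: 31 - 1 = 30 days
Weekday index = (2 + 30) mod 7 = 4

Friday, May 31


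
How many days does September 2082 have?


September 2082

30 days


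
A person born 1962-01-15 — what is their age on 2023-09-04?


Birth: 1962-01-15
Reference: 2023-09-04
Year difference: 2023 - 1962 = 61

61 years old


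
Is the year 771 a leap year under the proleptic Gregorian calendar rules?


Gregorian leap year rule: divisible by 4, but not by 100, unless also by 400.
771 is not divisible by 4 -> not a leap year

No


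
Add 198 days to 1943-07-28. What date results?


Start: 1943-07-28, add 198 days
July 1943 has 31 days: 31 - 28 = 3 days to July 31 -> 195 left
August 1943 has 31 days -> 164 left
September 1943 has 30 days -> 134 left
October 1943 has 31 days -> 103 left
November 1943 has 30 days -> 73 left
December 1943 has 31 days -> 42 left
January 1944 has 31 days -> 11 left
February 1944: 11 <= 29 -> lands on February 11

Result: 1944-02-11


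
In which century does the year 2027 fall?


Century = (year - 1) // 100 + 1
= (2027 - 1) // 100 + 1
= 2026 // 100 + 1
= 20 + 1

21st century


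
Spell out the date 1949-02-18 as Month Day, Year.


ISO 1949-02-18 parses as year=1949, month=02, day=18
Month 2 -> February

February 18, 1949


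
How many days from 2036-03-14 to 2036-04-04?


From 2036-03-14 to 2036-04-04
2036-03-14: days before March = 31 + 29 = 60 (2036 is a leap year); day of year = 60 + 14 = 74
2036-04-04: days before April = 31 + 29 + 31 = 91 (2036 is a leap year); day of year = 91 + 4 = 95
Same year: 95 - 74 = 21

21 days


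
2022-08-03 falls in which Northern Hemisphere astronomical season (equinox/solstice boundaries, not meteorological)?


Date: August 3
Astronomical Summer (approx.; exact equinox/solstice day varies by year): June 21 to September 21
August 3 falls within the Summer window

Summer


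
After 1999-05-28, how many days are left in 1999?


Day of year: 148 of 365
Remaining = 365 - 148

217 days


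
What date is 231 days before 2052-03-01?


Start: 2052-03-01, subtract 231 days
Back 1 day from March 1 reaches February 29, 2052 -> 230 left
February 2052 has 29 days -> back to January 31, 2052 -> 201 left
January 2052 has 31 days -> back to December 31, 2051 -> 170 left
December 2051 has 31 days -> back to November 30, 2051 -> 139 left
November 2051 has 30 days -> back to October 31, 2051 -> 109 left
October 2051 has 31 days -> back to September 30, 2051 -> 78 left
September 2051 has 30 days -> back to August 31, 2051 -> 48 left
August 2051 has 31 days -> back to July 31, 2051 -> 17 left
July 2051: 31 - 17 = 14 -> lands on July 14

Result: 2051-07-14


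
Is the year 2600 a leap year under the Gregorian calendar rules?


Gregorian leap year rule: divisible by 4, but not by 100, unless also by 400.
2600 is divisible by 100 but not 400 -> not a leap year

No


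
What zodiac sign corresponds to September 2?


Date: September 2
Conventional tropical zodiac dates: Virgo from August 23 onward; Libra starts September 23
September 2 falls within the Virgo range

Virgo


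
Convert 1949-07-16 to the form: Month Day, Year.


ISO 1949-07-16 parses as year=1949, month=07, day=16
Month 7 -> July

July 16, 1949


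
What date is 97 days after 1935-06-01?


Start: 1935-06-01, add 97 days
June 1935 has 30 days: 30 - 1 = 29 days to June 30 -> 68 left
July 1935 has 31 days -> 37 left
August 1935 has 31 days -> 6 left
September 1935: 6 <= 30 -> lands on September 6

Result: 1935-09-06


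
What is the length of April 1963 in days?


April 1963

30 days


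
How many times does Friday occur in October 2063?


October 2063 has 31 days
Anchor: Jan 1, 2063. With p = 2063 - 1 = 2062: (p + p//4 - p//100 + p//400) mod 7 = (2062 + 515 - 20 + 5) mod 7 = 2562 mod 7 = 0 -> Monday (Mon=0 ... Sun=6)
Days before October (Jan-Sep): 273; October 1 index = (0 + 273) mod 7 = 0 -> Monday
First Friday is October 5
Fridays: 5, 12, 19, 26

4 Fridays


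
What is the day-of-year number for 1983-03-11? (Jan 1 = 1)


Date: March 11, 1983
Days in months 1 through 2: 59
Plus 11 days in March

Day of year: 70


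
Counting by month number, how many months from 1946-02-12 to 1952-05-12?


From February 1946 to May 1952
6 years * 12 = 72 months, plus 3 months = 75

75 months


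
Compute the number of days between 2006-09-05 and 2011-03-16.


From 2006-09-05 to 2011-03-16
2006-09-05: days before September = 31 + 28 + 31 + 30 + 31 + 30 + 31 + 31 = 243 (2006 is not a leap year); day of year = 243 + 5 = 248
2011-03-16: days before March = 31 + 28 = 59 (2011 is not a leap year); day of year = 59 + 16 = 75
Rest of 2006: 365 - 248 = 117
Full years 2007 (365), 2008 (366), 2009 (365), 2010 (365): 1461
Total = 117 + 1461 + 75 = 1653

1653 days


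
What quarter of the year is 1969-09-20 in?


Month: September (month 9)
Q1: Jan-Mar, Q2: Apr-Jun, Q3: Jul-Sep, Q4: Oct-Dec

Q3


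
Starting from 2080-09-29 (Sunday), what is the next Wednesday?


Current: Sunday
Target: Wednesday
Days ahead: 3

Next Wednesday: 2080-10-02


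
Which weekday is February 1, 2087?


Target: February 1, 2087
Anchor: Jan 1, 2087. With p = 2087 - 1 = 2086: (p + p//4 - p//100 + p//400) mod 7 = (2086 + 521 - 20 + 5) mod 7 = 2592 mod 7 = 2 -> Wednesday (Mon=0 ... Sun=6)
Days before February (Jan): 31 days
Weekday index = (2 + 31) mod 7 = 5

Saturday


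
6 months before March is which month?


March is month 3
3 - 6 = -3; wrap: -3 + 12 = 9

September


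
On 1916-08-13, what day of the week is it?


Date: August 13, 1916
Anchor: Jan 1, 1916. With p = 1916 - 1 = 1915: (p + p//4 - p//100 + p//400) mod 7 = (1915 + 478 - 19 + 4) mod 7 = 2378 mod 7 = 5 -> Saturday (Mon=0 ... Sun=6)
Days before August (Jan-Jul): 213; offset = 213 + 13 - 1 = 225
Weekday index = (5 + 225) mod 7 = 6

Day of the week: Sunday


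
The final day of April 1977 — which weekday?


April 1977 has 30 days
Anchor: Jan 1, 1977. With p = 1977 - 1 = 1976: (p + p//4 - p//100 + p//400) mod 7 = (1976 + 494 - 19 + 4) mod 7 = 2455 mod 7 = 5 -> Saturday (Mon=0 ... Sun=6)
Days before April (Jan-Mar): 90; April 1 index = (5 + 90) mod 7 = 4 -> Friday
Last day offset: 30 - 1 = 29 days
Weekday index = (4 + 29) mod 7 = 5

Saturday, April 30


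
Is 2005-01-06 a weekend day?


Anchor: Jan 1, 2005. With p = 2005 - 1 = 2004: (p + p//4 - p//100 + p//400) mod 7 = (2004 + 501 - 20 + 5) mod 7 = 2490 mod 7 = 5 -> Saturday (Mon=0 ... Sun=6)
Day of year: 6; offset = 5
Weekday index = (5 + 5) mod 7 = 3 -> Thursday
Weekend days: Saturday, Sunday

No


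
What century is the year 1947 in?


Century = (year - 1) // 100 + 1
= (1947 - 1) // 100 + 1
= 1946 // 100 + 1
= 19 + 1

20th century


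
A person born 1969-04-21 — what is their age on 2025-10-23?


Birth: 1969-04-21
Reference: 2025-10-23
Year difference: 2025 - 1969 = 56

56 years old


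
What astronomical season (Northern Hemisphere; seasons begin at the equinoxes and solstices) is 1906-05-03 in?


Date: May 3
Astronomical Spring (approx.; exact equinox/solstice day varies by year): March 20 to June 20
May 3 falls within the Spring window

Spring


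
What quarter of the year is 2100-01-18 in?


Month: January (month 1)
Q1: Jan-Mar, Q2: Apr-Jun, Q3: Jul-Sep, Q4: Oct-Dec

Q1


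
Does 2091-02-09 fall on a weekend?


Anchor: Jan 1, 2091. With p = 2091 - 1 = 2090: (p + p//4 - p//100 + p//400) mod 7 = (2090 + 522 - 20 + 5) mod 7 = 2597 mod 7 = 0 -> Monday (Mon=0 ... Sun=6)
Day of year: 40; offset = 39
Weekday index = (0 + 39) mod 7 = 4 -> Friday
Weekend days: Saturday, Sunday

No


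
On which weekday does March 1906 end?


March 1906 has 31 days
Anchor: Jan 1, 1906. With p = 1906 - 1 = 1905: (p + p//4 - p//100 + p//400) mod 7 = (1905 + 476 - 19 + 4) mod 7 = 2366 mod 7 = 0 -> Monday (Mon=0 ... Sun=6)
Days before March (Jan-Feb): 59; March 1 index = (0 + 59) mod 7 = 3 -> Thursday
Last day offset: 31 - 1 = 30 days
Weekday index = (3 + 30) mod 7 = 5

Saturday, March 31


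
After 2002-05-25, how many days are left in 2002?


Day of year: 145 of 365
Remaining = 365 - 145

220 days


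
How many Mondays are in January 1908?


January 1908 has 31 days
Anchor: Jan 1, 1908. With p = 1908 - 1 = 1907: (p + p//4 - p//100 + p//400) mod 7 = (1907 + 476 - 19 + 4) mod 7 = 2368 mod 7 = 2 -> Wednesday (Mon=0 ... Sun=6)
January 1 is the anchor itself -> Wednesday
First Monday is January 6
Mondays: 6, 13, 20, 27

4 Mondays


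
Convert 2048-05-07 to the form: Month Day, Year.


ISO 2048-05-07 parses as year=2048, month=05, day=07
Month 5 -> May

May 7, 2048


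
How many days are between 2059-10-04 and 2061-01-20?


From 2059-10-04 to 2061-01-20
2059-10-04: days before October = 31 + 28 + 31 + 30 + 31 + 30 + 31 + 31 + 30 = 273 (2059 is not a leap year); day of year = 273 + 4 = 277
2061-01-20: day of year = 20
Rest of 2059: 365 - 277 = 88
Full years 2060 (366): 366
Total = 88 + 366 + 20 = 474

474 days


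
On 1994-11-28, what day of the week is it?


Date: November 28, 1994
Anchor: Jan 1, 1994. With p = 1994 - 1 = 1993: (p + p//4 - p//100 + p//400) mod 7 = (1993 + 498 - 19 + 4) mod 7 = 2476 mod 7 = 5 -> Saturday (Mon=0 ... Sun=6)
Days before November (Jan-Oct): 304; offset = 304 + 28 - 1 = 331
Weekday index = (5 + 331) mod 7 = 0

Day of the week: Monday


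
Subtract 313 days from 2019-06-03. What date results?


Start: 2019-06-03, subtract 313 days
Back 3 days from June 3 reaches May 31, 2019 -> 310 left
May 2019 has 31 days -> back to April 30, 2019 -> 279 left
April 2019 has 30 days -> back to March 31, 2019 -> 249 left
March 2019 has 31 days -> back to February 28, 2019 -> 218 left
February 2019 has 28 days -> back to January 31, 2019 -> 190 left
January 2019 has 31 days -> back to December 31, 2018 -> 159 left
December 2018 has 31 days -> back to November 30, 2018 -> 128 left
November 2018 has 30 days -> back to October 31, 2018 -> 98 left
October 2018 has 31 days -> back to September 30, 2018 -> 67 left
September 2018 has 30 days -> back to August 31, 2018 -> 37 left
August 2018 has 31 days -> back to July 31, 2018 -> 6 left
July 2018: 31 - 6 = 25 -> lands on July 25

Result: 2018-07-25


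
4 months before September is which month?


September is month 9
9 - 4 = 5

May


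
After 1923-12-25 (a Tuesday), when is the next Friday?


Current: Tuesday
Target: Friday
Days ahead: 3

Next Friday: 1923-12-28


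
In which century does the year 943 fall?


Century = (year - 1) // 100 + 1
= (943 - 1) // 100 + 1
= 942 // 100 + 1
= 9 + 1

10th century


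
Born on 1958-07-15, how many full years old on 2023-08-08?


Birth: 1958-07-15
Reference: 2023-08-08
Year difference: 2023 - 1958 = 65

65 years old


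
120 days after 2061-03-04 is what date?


Start: 2061-03-04, add 120 days
March 2061 has 31 days: 31 - 4 = 27 days to March 31 -> 93 left
April 2061 has 30 days -> 63 left
May 2061 has 31 days -> 32 left
June 2061 has 30 days -> 2 left
July 2061: 2 <= 31 -> lands on July 2

Result: 2061-07-02


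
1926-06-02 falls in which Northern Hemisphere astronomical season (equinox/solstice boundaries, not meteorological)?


Date: June 2
Astronomical Spring (approx.; exact equinox/solstice day varies by year): March 20 to June 20
June 2 falls within the Spring window

Spring


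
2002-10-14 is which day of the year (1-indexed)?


Date: October 14, 2002
Days in months 1 through 9: 273
Plus 14 days in October

Day of year: 287


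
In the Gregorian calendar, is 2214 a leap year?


Gregorian leap year rule: divisible by 4, but not by 100, unless also by 400.
2214 is not divisible by 4 -> not a leap year

No


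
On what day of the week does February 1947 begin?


Target: February 1, 1947
Anchor: Jan 1, 1947. With p = 1947 - 1 = 1946: (p + p//4 - p//100 + p//400) mod 7 = (1946 + 486 - 19 + 4) mod 7 = 2417 mod 7 = 2 -> Wednesday (Mon=0 ... Sun=6)
Days before February (Jan): 31 days
Weekday index = (2 + 31) mod 7 = 5

Saturday


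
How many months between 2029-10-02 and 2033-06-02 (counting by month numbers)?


From October 2029 to June 2033
4 years * 12 = 48 months, minus 4 months = 44

44 months


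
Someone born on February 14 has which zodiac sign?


Date: February 14
Conventional tropical zodiac dates: Aquarius from January 20 onward; Pisces starts February 19
February 14 falls within the Aquarius range

Aquarius


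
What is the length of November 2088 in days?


November 2088

30 days


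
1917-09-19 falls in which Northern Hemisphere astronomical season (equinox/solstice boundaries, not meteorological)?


Date: September 19
Astronomical Summer (approx.; exact equinox/solstice day varies by year): June 21 to September 21
September 19 falls within the Summer window

Summer


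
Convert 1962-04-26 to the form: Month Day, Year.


ISO 1962-04-26 parses as year=1962, month=04, day=26
Month 4 -> April

April 26, 1962


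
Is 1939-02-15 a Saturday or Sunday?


Anchor: Jan 1, 1939. With p = 1939 - 1 = 1938: (p + p//4 - p//100 + p//400) mod 7 = (1938 + 484 - 19 + 4) mod 7 = 2407 mod 7 = 6 -> Sunday (Mon=0 ... Sun=6)
Day of year: 46; offset = 45
Weekday index = (6 + 45) mod 7 = 2 -> Wednesday
Weekend days: Saturday, Sunday

No


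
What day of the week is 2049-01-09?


Date: January 9, 2049
Anchor: Jan 1, 2049. With p = 2049 - 1 = 2048: (p + p//4 - p//100 + p//400) mod 7 = (2048 + 512 - 20 + 5) mod 7 = 2545 mod 7 = 4 -> Friday (Mon=0 ... Sun=6)
Days into year = 9 - 1 = 8
Weekday index = (4 + 8) mod 7 = 5

Day of the week: Saturday


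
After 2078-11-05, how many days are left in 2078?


Day of year: 309 of 365
Remaining = 365 - 309

56 days


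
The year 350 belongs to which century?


Century = (year - 1) // 100 + 1
= (350 - 1) // 100 + 1
= 349 // 100 + 1
= 3 + 1

4th century


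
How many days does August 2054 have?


August 2054

31 days


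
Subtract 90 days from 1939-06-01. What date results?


Start: 1939-06-01, subtract 90 days
Back 1 day from June 1 reaches May 31, 1939 -> 89 left
May 1939 has 31 days -> back to April 30, 1939 -> 58 left
April 1939 has 30 days -> back to March 31, 1939 -> 28 left
March 1939: 31 - 28 = 3 -> lands on March 3

Result: 1939-03-03


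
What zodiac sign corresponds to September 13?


Date: September 13
Conventional tropical zodiac dates: Virgo from August 23 onward; Libra starts September 23
September 13 falls within the Virgo range

Virgo


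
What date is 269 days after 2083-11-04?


Start: 2083-11-04, add 269 days
November 2083 has 30 days: 30 - 4 = 26 days to November 30 -> 243 left
December 2083 has 31 days -> 212 left
January 2084 has 31 days -> 181 left
February 2084 has 29 days -> 152 left
March 2084 has 31 days -> 121 left
April 2084 has 30 days -> 91 left
May 2084 has 31 days -> 60 left
June 2084 has 30 days -> 30 left
July 2084: 30 <= 31 -> lands on July 30

Result: 2084-07-30


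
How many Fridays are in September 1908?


September 1908 has 30 days
Anchor: Jan 1, 1908. With p = 1908 - 1 = 1907: (p + p//4 - p//100 + p//400) mod 7 = (1907 + 476 - 19 + 4) mod 7 = 2368 mod 7 = 2 -> Wednesday (Mon=0 ... Sun=6)
Days before September (Jan-Aug): 244; September 1 index = (2 + 244) mod 7 = 1 -> Tuesday
First Friday is September 4
Fridays: 4, 11, 18, 25

4 Fridays


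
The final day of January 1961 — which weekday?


January 1961 has 31 days
Anchor: Jan 1, 1961. With p = 1961 - 1 = 1960: (p + p//4 - p//100 + p//400) mod 7 = (1960 + 490 - 19 + 4) mod 7 = 2435 mod 7 = 6 -> Sunday (Mon=0 ... Sun=6)
January 1 is the anchor itself -> Sunday
Last day offset: 31 - 1 = 30 days
Weekday index = (6 + 30) mod 7 = 1

Tuesday, January 31


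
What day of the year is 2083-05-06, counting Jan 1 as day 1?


Date: May 6, 2083
Days in months 1 through 4: 120
Plus 6 days in May

Day of year: 126


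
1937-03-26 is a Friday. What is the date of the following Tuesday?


Current: Friday
Target: Tuesday
Days ahead: 4

Next Tuesday: 1937-03-30


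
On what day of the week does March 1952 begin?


Target: March 1, 1952
Anchor: Jan 1, 1952. With p = 1952 - 1 = 1951: (p + p//4 - p//100 + p//400) mod 7 = (1951 + 487 - 19 + 4) mod 7 = 2423 mod 7 = 1 -> Tuesday (Mon=0 ... Sun=6)
Days before March (Jan-Feb): 60 days
Weekday index = (1 + 60) mod 7 = 5

Saturday


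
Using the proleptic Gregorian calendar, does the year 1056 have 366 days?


Gregorian leap year rule: divisible by 4, but not by 100, unless also by 400.
1056 is divisible by 4 but not 100 -> leap year

Yes


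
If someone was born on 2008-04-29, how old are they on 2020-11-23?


Birth: 2008-04-29
Reference: 2020-11-23
Year difference: 2020 - 2008 = 12

12 years old


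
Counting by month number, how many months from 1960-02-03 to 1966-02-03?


From February 1960 to February 1966
6 years * 12 = 72 months = 72

72 months


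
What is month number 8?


Month 8 of 12

August


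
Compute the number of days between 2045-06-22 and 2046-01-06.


From 2045-06-22 to 2046-01-06
2045-06-22: days before June = 31 + 28 + 31 + 30 + 31 = 151 (2045 is not a leap year); day of year = 151 + 22 = 173
2046-01-06: day of year = 6
Rest of 2045: 365 - 173 = 192
Total = 192 + 6 = 198

198 days


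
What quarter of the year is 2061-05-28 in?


Month: May (month 5)
Q1: Jan-Mar, Q2: Apr-Jun, Q3: Jul-Sep, Q4: Oct-Dec

Q2


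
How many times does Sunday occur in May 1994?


May 1994 has 31 days
Anchor: Jan 1, 1994. With p = 1994 - 1 = 1993: (p + p//4 - p//100 + p//400) mod 7 = (1993 + 498 - 19 + 4) mod 7 = 2476 mod 7 = 5 -> Saturday (Mon=0 ... Sun=6)
Days before May (Jan-Apr): 120; May 1 index = (5 + 120) mod 7 = 6 -> Sunday
First Sunday is May 1
Sundays: 1, 8, 15, 22, 29

5 Sundays


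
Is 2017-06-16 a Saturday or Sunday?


Anchor: Jan 1, 2017. With p = 2017 - 1 = 2016: (p + p//4 - p//100 + p//400) mod 7 = (2016 + 504 - 20 + 5) mod 7 = 2505 mod 7 = 6 -> Sunday (Mon=0 ... Sun=6)
Day of year: 167; offset = 166
Weekday index = (6 + 166) mod 7 = 4 -> Friday
Weekend days: Saturday, Sunday

No


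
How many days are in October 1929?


October 1929

31 days


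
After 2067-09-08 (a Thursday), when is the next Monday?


Current: Thursday
Target: Monday
Days ahead: 4

Next Monday: 2067-09-12


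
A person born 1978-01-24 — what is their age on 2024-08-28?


Birth: 1978-01-24
Reference: 2024-08-28
Year difference: 2024 - 1978 = 46

46 years old


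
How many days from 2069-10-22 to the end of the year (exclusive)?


Day of year: 295 of 365
Remaining = 365 - 295

70 days


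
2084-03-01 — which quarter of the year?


Month: March (month 3)
Q1: Jan-Mar, Q2: Apr-Jun, Q3: Jul-Sep, Q4: Oct-Dec

Q1


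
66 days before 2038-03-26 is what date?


Start: 2038-03-26, subtract 66 days
Back 26 days from March 26 reaches February 28, 2038 -> 40 left
February 2038 has 28 days -> back to January 31, 2038 -> 12 left
January 2038: 31 - 12 = 19 -> lands on January 19

Result: 2038-01-19


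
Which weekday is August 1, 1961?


Target: August 1, 1961
Anchor: Jan 1, 1961. With p = 1961 - 1 = 1960: (p + p//4 - p//100 + p//400) mod 7 = (1960 + 490 - 19 + 4) mod 7 = 2435 mod 7 = 6 -> Sunday (Mon=0 ... Sun=6)
Days before August (Jan-Jul): 212 days
Weekday index = (6 + 212) mod 7 = 1

Tuesday


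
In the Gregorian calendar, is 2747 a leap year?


Gregorian leap year rule: divisible by 4, but not by 100, unless also by 400.
2747 is not divisible by 4 -> not a leap year

No


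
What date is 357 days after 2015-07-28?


Start: 2015-07-28, add 357 days
July 2015 has 31 days: 31 - 28 = 3 days to July 31 -> 354 left
August 2015 has 31 days -> 323 left
September 2015 has 30 days -> 293 left
October 2015 has 31 days -> 262 left
November 2015 has 30 days -> 232 left
December 2015 has 31 days -> 201 left
January 2016 has 31 days -> 170 left
February 2016 has 29 days -> 141 left
March 2016 has 31 days -> 110 left
April 2016 has 30 days -> 80 left
May 2016 has 31 days -> 49 left
June 2016 has 30 days -> 19 left
July 2016: 19 <= 31 -> lands on July 19

Result: 2016-07-19


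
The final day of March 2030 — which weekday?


March 2030 has 31 days
Anchor: Jan 1, 2030. With p = 2030 - 1 = 2029: (p + p//4 - p//100 + p//400) mod 7 = (2029 + 507 - 20 + 5) mod 7 = 2521 mod 7 = 1 -> Tuesday (Mon=0 ... Sun=6)
Days before March (Jan-Feb): 59; March 1 index = (1 + 59) mod 7 = 4 -> Friday
Last day offset: 31 - 1 = 30 days
Weekday index = (4 + 30) mod 7 = 6

Sunday, March 31


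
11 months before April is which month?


April is month 4
4 - 11 = -7; wrap: -7 + 12 = 5

May


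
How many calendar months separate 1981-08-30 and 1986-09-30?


From August 1981 to September 1986
5 years * 12 = 60 months, plus 1 month = 61

61 months


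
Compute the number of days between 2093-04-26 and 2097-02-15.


From 2093-04-26 to 2097-02-15
2093-04-26: days before April = 31 + 28 + 31 = 90 (2093 is not a leap year); day of year = 90 + 26 = 116
2097-02-15: days before February = 31; day of year = 31 + 15 = 46
Rest of 2093: 365 - 116 = 249
Full years 2094 (365), 2095 (365), 2096 (366): 1096
Total = 249 + 1096 + 46 = 1391

1391 days


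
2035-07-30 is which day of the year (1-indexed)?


Date: July 30, 2035
Days in months 1 through 6: 181
Plus 30 days in July

Day of year: 211


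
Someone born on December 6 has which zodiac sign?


Date: December 6
Conventional tropical zodiac dates: Sagittarius from November 22 onward; Capricorn starts December 22
December 6 falls within the Sagittarius range

Sagittarius


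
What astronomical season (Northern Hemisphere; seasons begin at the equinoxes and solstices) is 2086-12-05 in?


Date: December 5
Astronomical Autumn (approx.; exact equinox/solstice day varies by year): September 22 to December 20
December 5 falls within the Autumn window

Autumn


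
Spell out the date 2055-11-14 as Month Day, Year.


ISO 2055-11-14 parses as year=2055, month=11, day=14
Month 11 -> November

November 14, 2055


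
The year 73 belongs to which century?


Century = (year - 1) // 100 + 1
= (73 - 1) // 100 + 1
= 72 // 100 + 1
= 0 + 1

1st century


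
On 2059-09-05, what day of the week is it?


Date: September 5, 2059
Anchor: Jan 1, 2059. With p = 2059 - 1 = 2058: (p + p//4 - p//100 + p//400) mod 7 = (2058 + 514 - 20 + 5) mod 7 = 2557 mod 7 = 2 -> Wednesday (Mon=0 ... Sun=6)
Days before September (Jan-Aug): 243; offset = 243 + 5 - 1 = 247
Weekday index = (2 + 247) mod 7 = 4

Day of the week: Friday


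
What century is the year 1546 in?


Century = (year - 1) // 100 + 1
= (1546 - 1) // 100 + 1
= 1545 // 100 + 1
= 15 + 1

16th century


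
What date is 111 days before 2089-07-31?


Start: 2089-07-31, subtract 111 days
Back 31 days from July 31 reaches June 30, 2089 -> 80 left
June 2089 has 30 days -> back to May 31, 2089 -> 50 left
May 2089 has 31 days -> back to April 30, 2089 -> 19 left
April 2089: 30 - 19 = 11 -> lands on April 11

Result: 2089-04-11


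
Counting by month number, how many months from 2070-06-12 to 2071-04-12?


From June 2070 to April 2071
1 year * 12 = 12 months, minus 2 months = 10

10 months


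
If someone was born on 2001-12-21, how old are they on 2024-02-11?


Birth: 2001-12-21
Reference: 2024-02-11
Year difference: 2024 - 2001 = 23
Birthday not yet reached in 2024, subtract 1

22 years old


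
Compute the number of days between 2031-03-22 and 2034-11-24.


From 2031-03-22 to 2034-11-24
2031-03-22: days before March = 31 + 28 = 59 (2031 is not a leap year); day of year = 59 + 22 = 81
2034-11-24: days before November = 31 + 28 + 31 + 30 + 31 + 30 + 31 + 31 + 30 + 31 = 304 (2034 is not a leap year); day of year = 304 + 24 = 328
Rest of 2031: 365 - 81 = 284
Full years 2032 (366), 2033 (365): 731
Total = 284 + 731 + 328 = 1343

1343 days


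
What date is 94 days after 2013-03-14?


Start: 2013-03-14, add 94 days
March 2013 has 31 days: 31 - 14 = 17 days to March 31 -> 77 left
April 2013 has 30 days -> 47 left
May 2013 has 31 days -> 16 left
June 2013: 16 <= 30 -> lands on June 16

Result: 2013-06-16


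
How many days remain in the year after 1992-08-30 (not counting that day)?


Day of year: 243 of 366
Remaining = 366 - 243

123 days


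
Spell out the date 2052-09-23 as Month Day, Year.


ISO 2052-09-23 parses as year=2052, month=09, day=23
Month 9 -> September

September 23, 2052


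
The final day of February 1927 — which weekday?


February 1927 has 28 days
Anchor: Jan 1, 1927. With p = 1927 - 1 = 1926: (p + p//4 - p//100 + p//400) mod 7 = (1926 + 481 - 19 + 4) mod 7 = 2392 mod 7 = 5 -> Saturday (Mon=0 ... Sun=6)
Days before February (Jan): 31; February 1 index = (5 + 31) mod 7 = 1 -> Tuesday
Last day offset: 28 - 1 = 27 days
Weekday index = (1 + 27) mod 7 = 0

Monday, February 28


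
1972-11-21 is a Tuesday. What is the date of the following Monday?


Current: Tuesday
Target: Monday
Days ahead: 6

Next Monday: 1972-11-27


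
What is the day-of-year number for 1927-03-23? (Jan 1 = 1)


Date: March 23, 1927
Days in months 1 through 2: 59
Plus 23 days in March

Day of year: 82


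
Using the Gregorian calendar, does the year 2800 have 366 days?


Gregorian leap year rule: divisible by 4, but not by 100, unless also by 400.
2800 is divisible by 400 -> leap year

Yes


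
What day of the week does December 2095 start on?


Target: December 1, 2095
Anchor: Jan 1, 2095. With p = 2095 - 1 = 2094: (p + p//4 - p//100 + p//400) mod 7 = (2094 + 523 - 20 + 5) mod 7 = 2602 mod 7 = 5 -> Saturday (Mon=0 ... Sun=6)
Days before December (Jan-Nov): 334 days
Weekday index = (5 + 334) mod 7 = 3

Thursday


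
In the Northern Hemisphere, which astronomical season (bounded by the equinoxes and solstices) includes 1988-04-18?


Date: April 18
Astronomical Spring (approx.; exact equinox/solstice day varies by year): March 20 to June 20
April 18 falls within the Spring window

Spring


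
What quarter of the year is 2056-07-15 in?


Month: July (month 7)
Q1: Jan-Mar, Q2: Apr-Jun, Q3: Jul-Sep, Q4: Oct-Dec

Q3


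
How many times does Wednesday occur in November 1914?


November 1914 has 30 days
Anchor: Jan 1, 1914. With p = 1914 - 1 = 1913: (p + p//4 - p//100 + p//400) mod 7 = (1913 + 478 - 19 + 4) mod 7 = 2376 mod 7 = 3 -> Thursday (Mon=0 ... Sun=6)
Days before November (Jan-Oct): 304; November 1 index = (3 + 304) mod 7 = 6 -> Sunday
First Wednesday is November 4
Wednesdays: 4, 11, 18, 25

4 Wednesdays


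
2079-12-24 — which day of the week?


Date: December 24, 2079
Anchor: Jan 1, 2079. With p = 2079 - 1 = 2078: (p + p//4 - p//100 + p//400) mod 7 = (2078 + 519 - 20 + 5) mod 7 = 2582 mod 7 = 6 -> Sunday (Mon=0 ... Sun=6)
Days before December (Jan-Nov): 334; offset = 334 + 24 - 1 = 357
Weekday index = (6 + 357) mod 7 = 6

Day of the week: Sunday


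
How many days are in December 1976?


December 1976

31 days


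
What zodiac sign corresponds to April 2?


Date: April 2
Conventional tropical zodiac dates: Aries from March 21 onward; Taurus starts April 20
April 2 falls within the Aries range

Aries


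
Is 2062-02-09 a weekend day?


Anchor: Jan 1, 2062. With p = 2062 - 1 = 2061: (p + p//4 - p//100 + p//400) mod 7 = (2061 + 515 - 20 + 5) mod 7 = 2561 mod 7 = 6 -> Sunday (Mon=0 ... Sun=6)
Day of year: 40; offset = 39
Weekday index = (6 + 39) mod 7 = 3 -> Thursday
Weekend days: Saturday, Sunday

No


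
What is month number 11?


Month 11 of 12

November


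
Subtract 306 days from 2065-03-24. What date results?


Start: 2065-03-24, subtract 306 days
Back 24 days from March 24 reaches February 28, 2065 -> 282 left
February 2065 has 28 days -> back to January 31, 2065 -> 254 left
January 2065 has 31 days -> back to December 31, 2064 -> 223 left
December 2064 has 31 days -> back to November 30, 2064 -> 192 left
November 2064 has 30 days -> back to October 31, 2064 -> 162 left
October 2064 has 31 days -> back to September 30, 2064 -> 131 left
September 2064 has 30 days -> back to August 31, 2064 -> 101 left
August 2064 has 31 days -> back to July 31, 2064 -> 70 left
July 2064 has 31 days -> back to June 30, 2064 -> 39 left
June 2064 has 30 days -> back to May 31, 2064 -> 9 left
May 2064: 31 - 9 = 22 -> lands on May 22

Result: 2064-05-22


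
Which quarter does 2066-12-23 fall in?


Month: December (month 12)
Q1: Jan-Mar, Q2: Apr-Jun, Q3: Jul-Sep, Q4: Oct-Dec

Q4


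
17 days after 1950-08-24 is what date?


Start: 1950-08-24, add 17 days
August 1950 has 31 days: 31 - 24 = 7 days to August 31 -> 10 left
September 1950: 10 <= 30 -> lands on September 10

Result: 1950-09-10
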